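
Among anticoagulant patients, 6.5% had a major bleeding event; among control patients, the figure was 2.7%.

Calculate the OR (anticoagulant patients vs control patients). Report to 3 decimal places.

OR ≈ 2.505

odds, anticoagulant patients = 0.06500/0.93500 = 0.06952
odds, control patients = 0.02700/0.97300 = 0.02775
OR = 0.06952 / 0.02775 = 2.505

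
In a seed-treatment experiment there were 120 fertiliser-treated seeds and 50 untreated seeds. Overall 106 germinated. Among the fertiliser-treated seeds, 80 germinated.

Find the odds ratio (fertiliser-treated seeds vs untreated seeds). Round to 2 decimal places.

1.85

fertiliser-treated seeds without the outcome: 120 − 80 = 40
untreated seeds with the outcome: 106 − 80 = 26
untreated seeds without the outcome: 50 − 26 = 24
odds, fertiliser-treated seeds = 80/40 = 2.0000
odds, untreated seeds = 26/24 = 1.0833
OR = 2.0000 / 1.0833 = 1.85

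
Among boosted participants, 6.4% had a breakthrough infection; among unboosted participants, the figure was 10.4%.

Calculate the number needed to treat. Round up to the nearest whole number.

absolute risk difference = 0.040000
1 / 0.040000 = 25.000 → round up → 25

NNT: 25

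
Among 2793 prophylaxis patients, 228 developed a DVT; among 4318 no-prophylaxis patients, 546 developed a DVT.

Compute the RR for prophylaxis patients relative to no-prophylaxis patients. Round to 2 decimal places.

0.65

risk, prophylaxis patients = 228/2793 = 0.0816
risk, no-prophylaxis patients = 546/4318 = 0.1264
RR = 0.0816 / 0.1264 = 0.65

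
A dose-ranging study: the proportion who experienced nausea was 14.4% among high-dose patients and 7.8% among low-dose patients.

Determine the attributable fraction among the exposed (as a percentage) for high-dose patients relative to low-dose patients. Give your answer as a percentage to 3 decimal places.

AR% = (0.1440 − 0.0780) / 0.1440 = 0.4583 → 45.833%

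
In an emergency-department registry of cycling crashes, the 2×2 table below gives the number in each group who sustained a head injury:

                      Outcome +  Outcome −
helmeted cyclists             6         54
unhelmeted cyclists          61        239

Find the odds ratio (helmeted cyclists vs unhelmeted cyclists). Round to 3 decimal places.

OR = (6 × 239) / (54 × 61) = 1434/3294 ≈ 0.435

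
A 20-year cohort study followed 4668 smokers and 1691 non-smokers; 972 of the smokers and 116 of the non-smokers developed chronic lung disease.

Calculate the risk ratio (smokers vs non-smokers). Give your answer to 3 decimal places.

risk, smokers = 972/4668 = 0.2082
risk, non-smokers = 116/1691 = 0.0686
RR = 0.2082 / 0.0686 = 3.035

RR ≈ 3.035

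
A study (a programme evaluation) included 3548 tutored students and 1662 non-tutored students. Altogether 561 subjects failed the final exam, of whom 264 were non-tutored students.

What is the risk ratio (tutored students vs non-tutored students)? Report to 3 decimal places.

RR ≈ 0.527

tutored students with the outcome: 561 − 264 = 297
tutored students without the outcome: 3548 − 297 = 3251
non-tutored students without the outcome: 1662 − 264 = 1398
risk, tutored students = 297/3548 = 0.0837
risk, non-tutored students = 264/1662 = 0.1588
RR = 0.0837 / 0.1588 = 0.527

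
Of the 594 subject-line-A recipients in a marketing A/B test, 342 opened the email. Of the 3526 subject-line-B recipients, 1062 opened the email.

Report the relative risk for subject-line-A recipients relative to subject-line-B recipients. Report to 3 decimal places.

risk, subject-line-A recipients = 342/594 = 0.5758
risk, subject-line-B recipients = 1062/3526 = 0.3012
RR = 0.5758 / 0.3012 = 1.912

RR ≈ 1.912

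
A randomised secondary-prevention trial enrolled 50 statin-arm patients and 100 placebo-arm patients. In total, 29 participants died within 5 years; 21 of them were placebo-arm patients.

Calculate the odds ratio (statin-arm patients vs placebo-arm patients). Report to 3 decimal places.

statin-arm patients with the outcome: 29 − 21 = 8
statin-arm patients without the outcome: 50 − 8 = 42
placebo-arm patients without the outcome: 100 − 21 = 79
OR = (8 × 79) / (42 × 21) = 632/882 ≈ 0.717

OR ≈ 0.717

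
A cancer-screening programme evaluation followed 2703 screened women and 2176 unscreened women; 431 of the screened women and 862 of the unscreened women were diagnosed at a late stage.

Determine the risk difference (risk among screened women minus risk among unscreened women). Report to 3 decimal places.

-0.237

risk, screened women = 431/2703 = 0.1595
risk, unscreened women = 862/2176 = 0.3961
risk difference = 0.1595 − 0.3961 = -0.237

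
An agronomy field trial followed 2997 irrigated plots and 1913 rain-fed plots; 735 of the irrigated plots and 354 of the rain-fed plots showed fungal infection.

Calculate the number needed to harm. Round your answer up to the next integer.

NNH ≈ 17

risk, irrigated plots = 735/2997 = 0.245245
risk, rain-fed plots = 354/1913 = 0.185050
absolute risk difference = 0.060196
1 / 0.060196 = 16.612 → round up → 17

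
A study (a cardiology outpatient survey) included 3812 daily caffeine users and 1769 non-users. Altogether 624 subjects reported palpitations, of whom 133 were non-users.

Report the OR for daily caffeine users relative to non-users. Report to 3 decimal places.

1.819

daily caffeine users with the outcome: 624 − 133 = 491
daily caffeine users without the outcome: 3812 − 491 = 3321
non-users without the outcome: 1769 − 133 = 1636
OR = (491 × 1636) / (3321 × 133) = 803276/441693 ≈ 1.819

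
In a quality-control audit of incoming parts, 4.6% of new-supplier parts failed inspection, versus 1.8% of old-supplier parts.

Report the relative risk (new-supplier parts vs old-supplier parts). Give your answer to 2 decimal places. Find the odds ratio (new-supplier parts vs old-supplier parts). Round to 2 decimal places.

RR = 0.04600 / 0.01800 = 2.56
odds, new-supplier parts = 0.04600/0.95400 = 0.04822
odds, old-supplier parts = 0.01800/0.98200 = 0.01833
OR = 0.04822 / 0.01833 = 2.63

RR = 2.56; OR = 2.63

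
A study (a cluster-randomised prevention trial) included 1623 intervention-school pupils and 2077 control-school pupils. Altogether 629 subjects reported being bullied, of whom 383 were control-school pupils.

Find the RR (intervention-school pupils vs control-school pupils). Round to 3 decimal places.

RR = 0.822

intervention-school pupils with the outcome: 629 − 383 = 246
intervention-school pupils without the outcome: 1623 − 246 = 1377
control-school pupils without the outcome: 2077 − 383 = 1694
risk, intervention-school pupils = 246/1623 = 0.1516
risk, control-school pupils = 383/2077 = 0.1844
RR = 0.1516 / 0.1844 = 0.822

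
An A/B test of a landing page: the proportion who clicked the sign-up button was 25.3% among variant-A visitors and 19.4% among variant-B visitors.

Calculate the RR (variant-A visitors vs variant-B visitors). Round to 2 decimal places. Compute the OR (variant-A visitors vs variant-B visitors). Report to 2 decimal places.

RR = 1.30; OR = 1.41

RR = 0.2530 / 0.1940 = 1.30
odds, variant-A visitors = 0.2530/0.7470 = 0.3387
odds, variant-B visitors = 0.1940/0.8060 = 0.2407
OR = 0.3387 / 0.2407 = 1.41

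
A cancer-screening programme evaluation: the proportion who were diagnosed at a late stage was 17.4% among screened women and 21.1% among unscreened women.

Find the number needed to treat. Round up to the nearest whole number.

absolute risk difference = 0.037000
1 / 0.037000 = 27.027 → round up → 28

28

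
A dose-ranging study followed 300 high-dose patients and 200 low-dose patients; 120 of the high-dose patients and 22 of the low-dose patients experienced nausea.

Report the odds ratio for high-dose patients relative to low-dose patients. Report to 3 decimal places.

OR = (120 × 178) / (180 × 22) = 21360/3960 ≈ 5.394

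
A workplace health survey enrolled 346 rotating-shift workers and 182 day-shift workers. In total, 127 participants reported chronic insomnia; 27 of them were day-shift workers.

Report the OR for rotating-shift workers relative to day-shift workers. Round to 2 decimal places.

rotating-shift workers with the outcome: 127 − 27 = 100
rotating-shift workers without the outcome: 346 − 100 = 246
day-shift workers without the outcome: 182 − 27 = 155
odds, rotating-shift workers = 100/246 = 0.4065
odds, day-shift workers = 27/155 = 0.1742
OR = 0.4065 / 0.1742 = 2.33

OR: 2.33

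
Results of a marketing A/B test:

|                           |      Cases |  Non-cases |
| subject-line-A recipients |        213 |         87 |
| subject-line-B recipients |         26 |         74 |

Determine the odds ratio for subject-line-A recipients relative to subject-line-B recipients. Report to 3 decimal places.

OR = (213 × 74) / (87 × 26) = 15762/2262 ≈ 6.968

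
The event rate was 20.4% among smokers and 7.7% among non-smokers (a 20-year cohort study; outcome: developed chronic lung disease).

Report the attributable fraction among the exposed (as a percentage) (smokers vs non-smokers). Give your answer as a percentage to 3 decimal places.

AR% = (0.2040 − 0.0770) / 0.2040 = 0.6225 → 62.255%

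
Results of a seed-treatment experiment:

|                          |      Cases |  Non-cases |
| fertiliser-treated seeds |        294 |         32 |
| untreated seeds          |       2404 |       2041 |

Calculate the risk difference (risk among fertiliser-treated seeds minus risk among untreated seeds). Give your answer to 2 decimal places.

0.36

risk, fertiliser-treated seeds = 294/326 = 0.9018
risk, untreated seeds = 2404/4445 = 0.5408
risk difference = 0.9018 − 0.5408 = 0.36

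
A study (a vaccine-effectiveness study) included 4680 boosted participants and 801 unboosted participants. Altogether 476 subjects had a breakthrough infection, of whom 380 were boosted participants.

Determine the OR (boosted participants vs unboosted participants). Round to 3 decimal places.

boosted participants without the outcome: 4680 − 380 = 4300
unboosted participants with the outcome: 476 − 380 = 96
unboosted participants without the outcome: 801 − 96 = 705
OR = (380 × 705) / (4300 × 96) = 267900/412800 ≈ 0.649

OR = 0.649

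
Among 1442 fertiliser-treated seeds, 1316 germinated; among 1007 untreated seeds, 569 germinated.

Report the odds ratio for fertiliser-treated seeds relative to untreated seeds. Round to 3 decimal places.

OR = (1316 × 438) / (126 × 569) = 576408/71694 ≈ 8.040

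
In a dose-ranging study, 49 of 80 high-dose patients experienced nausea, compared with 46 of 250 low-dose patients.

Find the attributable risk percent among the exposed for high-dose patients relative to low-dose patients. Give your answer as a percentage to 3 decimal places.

risk, high-dose patients = 49/80 = 0.6125
risk, low-dose patients = 46/250 = 0.1840
AR% = (0.6125 − 0.1840) / 0.6125 = 0.6996 → 69.959%

69.959%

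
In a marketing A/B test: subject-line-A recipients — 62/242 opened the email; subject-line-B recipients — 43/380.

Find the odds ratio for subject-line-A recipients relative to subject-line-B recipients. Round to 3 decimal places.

OR = (62 × 337) / (180 × 43) = 20894/7740 ≈ 2.699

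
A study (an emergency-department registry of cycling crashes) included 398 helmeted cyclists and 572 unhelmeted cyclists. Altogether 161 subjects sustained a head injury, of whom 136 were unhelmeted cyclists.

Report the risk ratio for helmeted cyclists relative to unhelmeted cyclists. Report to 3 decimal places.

helmeted cyclists with the outcome: 161 − 136 = 25
helmeted cyclists without the outcome: 398 − 25 = 373
unhelmeted cyclists without the outcome: 572 − 136 = 436
risk, helmeted cyclists = 25/398 = 0.0628
risk, unhelmeted cyclists = 136/572 = 0.2378
RR = 0.0628 / 0.2378 = 0.264

RR = 0.264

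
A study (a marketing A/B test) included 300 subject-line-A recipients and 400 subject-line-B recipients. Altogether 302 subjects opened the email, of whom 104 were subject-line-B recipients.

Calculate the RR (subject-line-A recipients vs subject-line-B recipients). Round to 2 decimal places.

subject-line-A recipients with the outcome: 302 − 104 = 198
subject-line-A recipients without the outcome: 300 − 198 = 102
subject-line-B recipients without the outcome: 400 − 104 = 296
risk, subject-line-A recipients = 198/300 = 0.6600
risk, subject-line-B recipients = 104/400 = 0.2600
RR = 0.6600 / 0.2600 = 2.54

RR ≈ 2.54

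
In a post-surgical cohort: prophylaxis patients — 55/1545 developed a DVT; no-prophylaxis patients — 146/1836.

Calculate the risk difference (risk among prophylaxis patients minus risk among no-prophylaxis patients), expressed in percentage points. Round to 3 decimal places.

RD = -4.392

risk, prophylaxis patients = 55/1545 = 0.03560
risk, no-prophylaxis patients = 146/1836 = 0.07952
risk difference = 0.03560 − 0.07952 = -0.04392 → -4.392 percentage points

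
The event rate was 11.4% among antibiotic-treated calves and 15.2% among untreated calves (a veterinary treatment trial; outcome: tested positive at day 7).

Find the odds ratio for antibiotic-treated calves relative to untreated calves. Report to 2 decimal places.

0.72

odds, antibiotic-treated calves = 0.1140/0.8860 = 0.1287
odds, untreated calves = 0.1520/0.8480 = 0.1792
OR = 0.1287 / 0.1792 = 0.72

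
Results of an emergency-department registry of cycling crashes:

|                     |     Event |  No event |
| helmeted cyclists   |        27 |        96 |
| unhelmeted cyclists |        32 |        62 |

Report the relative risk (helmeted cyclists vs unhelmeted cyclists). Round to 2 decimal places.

risk, helmeted cyclists = 27/123 = 0.2195
risk, unhelmeted cyclists = 32/94 = 0.3404
RR = 0.2195 / 0.3404 = 0.64

RR: 0.64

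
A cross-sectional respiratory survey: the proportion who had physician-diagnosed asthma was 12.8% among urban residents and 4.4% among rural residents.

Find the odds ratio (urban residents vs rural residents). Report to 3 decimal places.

odds, urban residents = 0.12800/0.87200 = 0.14679
odds, rural residents = 0.04400/0.95600 = 0.04603
OR = 0.14679 / 0.04603 = 3.189

3.189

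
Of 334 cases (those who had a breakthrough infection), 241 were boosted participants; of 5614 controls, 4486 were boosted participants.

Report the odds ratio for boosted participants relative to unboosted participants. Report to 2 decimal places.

OR = (241 × 1128) / (4486 × 93) = 271848/417198 ≈ 0.65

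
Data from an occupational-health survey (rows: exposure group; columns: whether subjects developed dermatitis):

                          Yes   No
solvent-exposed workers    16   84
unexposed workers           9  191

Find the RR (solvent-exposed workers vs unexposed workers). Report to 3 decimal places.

risk, solvent-exposed workers = 16/100 = 0.16000
risk, unexposed workers = 9/200 = 0.04500
RR = 0.16000 / 0.04500 = 3.556

RR: 3.556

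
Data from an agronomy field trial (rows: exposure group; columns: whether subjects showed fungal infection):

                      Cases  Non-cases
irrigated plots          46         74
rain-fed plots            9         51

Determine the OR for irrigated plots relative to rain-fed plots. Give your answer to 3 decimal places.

OR = (46 × 51) / (74 × 9) = 2346/666 ≈ 3.523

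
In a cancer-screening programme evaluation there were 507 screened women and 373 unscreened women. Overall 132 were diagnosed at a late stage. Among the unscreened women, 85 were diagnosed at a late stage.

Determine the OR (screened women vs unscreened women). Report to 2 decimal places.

OR ≈ 0.35

screened women with the outcome: 132 − 85 = 47
screened women without the outcome: 507 − 47 = 460
unscreened women without the outcome: 373 − 85 = 288
odds, screened women = 47/460 = 0.1022
odds, unscreened women = 85/288 = 0.2951
OR = 0.1022 / 0.2951 = 0.35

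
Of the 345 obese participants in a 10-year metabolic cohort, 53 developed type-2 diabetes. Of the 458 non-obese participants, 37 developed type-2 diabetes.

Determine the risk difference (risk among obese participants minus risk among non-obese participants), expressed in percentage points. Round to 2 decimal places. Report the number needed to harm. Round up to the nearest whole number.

RD = 7.28; NNH = 14

risk, obese participants = 53/345 = 0.1536
risk, non-obese participants = 37/458 = 0.0808
risk difference = 0.1536 − 0.0808 = 0.0728 → 7.28 percentage points
absolute risk difference = 0.072837
1 / 0.072837 = 13.729 → round up → 14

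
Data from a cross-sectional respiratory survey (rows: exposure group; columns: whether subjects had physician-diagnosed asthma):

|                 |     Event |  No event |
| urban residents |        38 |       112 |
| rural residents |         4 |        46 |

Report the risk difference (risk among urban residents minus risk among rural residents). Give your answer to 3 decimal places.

RD ≈ 0.173

risk, urban residents = 38/150 = 0.2533
risk, rural residents = 4/50 = 0.0800
risk difference = 0.2533 − 0.0800 = 0.173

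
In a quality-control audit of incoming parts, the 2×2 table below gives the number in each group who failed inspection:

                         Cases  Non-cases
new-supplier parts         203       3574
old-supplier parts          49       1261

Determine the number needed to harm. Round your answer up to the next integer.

risk, new-supplier parts = 203/3777 = 0.053746
risk, old-supplier parts = 49/1310 = 0.037405
absolute risk difference = 0.016342
1 / 0.016342 = 61.192 → round up → 62

NNH = 62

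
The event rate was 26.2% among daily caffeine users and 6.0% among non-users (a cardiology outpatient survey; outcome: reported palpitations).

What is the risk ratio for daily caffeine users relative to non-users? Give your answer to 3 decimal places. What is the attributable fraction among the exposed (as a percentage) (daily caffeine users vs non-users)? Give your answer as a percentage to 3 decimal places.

RR = 0.2620 / 0.0600 = 4.367
AR% = (0.2620 − 0.0600) / 0.2620 = 0.7710 → 77.099%

RR = 4.367; AR% = 77.099%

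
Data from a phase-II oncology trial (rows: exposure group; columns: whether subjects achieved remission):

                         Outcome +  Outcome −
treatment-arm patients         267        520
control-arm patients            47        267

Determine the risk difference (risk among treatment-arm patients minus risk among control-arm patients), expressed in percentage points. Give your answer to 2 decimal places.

risk, treatment-arm patients = 267/787 = 0.3393
risk, control-arm patients = 47/314 = 0.1497
risk difference = 0.3393 − 0.1497 = 0.1896 → 18.96 percentage points

18.96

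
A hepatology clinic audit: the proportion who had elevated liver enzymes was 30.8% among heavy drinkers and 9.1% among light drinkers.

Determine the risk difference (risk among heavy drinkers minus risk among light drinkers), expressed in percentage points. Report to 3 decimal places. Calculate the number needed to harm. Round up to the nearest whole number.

RD = 21.700; NNH = 5

risk difference = 0.3080 − 0.0910 = 0.2170 → 21.700 percentage points
absolute risk difference = 0.217000
1 / 0.217000 = 4.608 → round up → 5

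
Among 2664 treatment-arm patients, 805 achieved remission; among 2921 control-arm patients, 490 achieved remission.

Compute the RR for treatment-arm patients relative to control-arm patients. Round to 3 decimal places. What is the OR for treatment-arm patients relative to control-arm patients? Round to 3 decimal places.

RR = 1.801; OR = 2.148

risk, treatment-arm patients = 805/2664 = 0.3022
risk, control-arm patients = 490/2921 = 0.1678
RR = 0.3022 / 0.1678 = 1.801
OR = (805 × 2431) / (1859 × 490) = 1956955/910910 ≈ 2.148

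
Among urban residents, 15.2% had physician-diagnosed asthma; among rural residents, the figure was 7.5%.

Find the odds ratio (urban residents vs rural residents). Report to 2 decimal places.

odds, urban residents = 0.1520/0.8480 = 0.1792
odds, rural residents = 0.0750/0.9250 = 0.0811
OR = 0.1792 / 0.0811 = 2.21

OR = 2.21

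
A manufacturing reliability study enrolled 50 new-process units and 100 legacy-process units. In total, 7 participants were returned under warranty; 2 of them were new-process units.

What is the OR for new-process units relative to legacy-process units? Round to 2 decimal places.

OR ≈ 0.79

new-process units without the outcome: 50 − 2 = 48
legacy-process units with the outcome: 7 − 2 = 5
legacy-process units without the outcome: 100 − 5 = 95
odds, new-process units = 2/48 = 0.04167
odds, legacy-process units = 5/95 = 0.05263
OR = 0.04167 / 0.05263 = 0.79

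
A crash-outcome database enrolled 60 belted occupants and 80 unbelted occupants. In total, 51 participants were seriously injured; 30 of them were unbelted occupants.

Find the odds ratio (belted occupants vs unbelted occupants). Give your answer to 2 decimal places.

0.90

belted occupants with the outcome: 51 − 30 = 21
belted occupants without the outcome: 60 − 21 = 39
unbelted occupants without the outcome: 80 − 30 = 50
odds, belted occupants = 21/39 = 0.5385
odds, unbelted occupants = 30/50 = 0.6000
OR = 0.5385 / 0.6000 = 0.90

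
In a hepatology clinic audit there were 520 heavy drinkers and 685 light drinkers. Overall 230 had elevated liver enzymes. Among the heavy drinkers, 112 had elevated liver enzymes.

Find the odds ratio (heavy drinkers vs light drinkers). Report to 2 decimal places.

heavy drinkers without the outcome: 520 − 112 = 408
light drinkers with the outcome: 230 − 112 = 118
light drinkers without the outcome: 685 − 118 = 567
odds, heavy drinkers = 112/408 = 0.2745
odds, light drinkers = 118/567 = 0.2081
OR = 0.2745 / 0.2081 = 1.32

1.32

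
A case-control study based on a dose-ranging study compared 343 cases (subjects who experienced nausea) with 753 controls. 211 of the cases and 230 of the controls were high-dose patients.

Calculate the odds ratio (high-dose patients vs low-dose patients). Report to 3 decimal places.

OR = (211 × 523) / (230 × 132) = 110353/30360 ≈ 3.635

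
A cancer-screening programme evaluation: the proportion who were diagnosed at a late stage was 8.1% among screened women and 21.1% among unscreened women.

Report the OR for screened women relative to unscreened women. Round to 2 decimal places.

OR: 0.33

odds, screened women = 0.0810/0.9190 = 0.0881
odds, unscreened women = 0.2110/0.7890 = 0.2674
OR = 0.0881 / 0.2674 = 0.33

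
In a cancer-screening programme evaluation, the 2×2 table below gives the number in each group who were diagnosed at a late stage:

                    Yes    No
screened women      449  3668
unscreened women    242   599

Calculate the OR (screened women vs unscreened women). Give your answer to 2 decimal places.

OR = (449 × 599) / (3668 × 242) = 268951/887656 ≈ 0.30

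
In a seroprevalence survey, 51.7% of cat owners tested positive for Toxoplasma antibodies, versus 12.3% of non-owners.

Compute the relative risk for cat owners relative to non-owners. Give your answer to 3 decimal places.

RR = 0.5170 / 0.1230 = 4.203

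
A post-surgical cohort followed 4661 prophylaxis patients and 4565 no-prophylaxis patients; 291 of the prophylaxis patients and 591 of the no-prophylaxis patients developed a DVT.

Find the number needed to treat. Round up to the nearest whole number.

NNT: 15

risk, prophylaxis patients = 291/4661 = 0.062433
risk, no-prophylaxis patients = 591/4565 = 0.129463
absolute risk difference = 0.067030
1 / 0.067030 = 14.919 → round up → 15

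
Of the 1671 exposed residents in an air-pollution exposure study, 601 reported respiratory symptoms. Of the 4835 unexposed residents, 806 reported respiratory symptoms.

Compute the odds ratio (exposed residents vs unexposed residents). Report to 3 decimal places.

OR = (601 × 4029) / (1070 × 806) = 2421429/862420 ≈ 2.808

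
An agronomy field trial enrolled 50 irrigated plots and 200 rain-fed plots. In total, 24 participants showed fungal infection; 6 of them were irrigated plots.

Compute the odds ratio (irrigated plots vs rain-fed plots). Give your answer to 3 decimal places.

irrigated plots without the outcome: 50 − 6 = 44
rain-fed plots with the outcome: 24 − 6 = 18
rain-fed plots without the outcome: 200 − 18 = 182
odds, irrigated plots = 6/44 = 0.1364
odds, rain-fed plots = 18/182 = 0.0989
OR = 0.1364 / 0.0989 = 1.379

OR ≈ 1.379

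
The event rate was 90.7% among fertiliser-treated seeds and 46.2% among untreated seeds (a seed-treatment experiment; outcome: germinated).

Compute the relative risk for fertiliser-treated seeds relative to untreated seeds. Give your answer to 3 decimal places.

RR = 0.9070 / 0.4620 = 1.963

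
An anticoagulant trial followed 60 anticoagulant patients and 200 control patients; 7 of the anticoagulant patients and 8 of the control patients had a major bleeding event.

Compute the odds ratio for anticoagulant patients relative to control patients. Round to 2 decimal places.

3.17

odds, anticoagulant patients = 7/53 = 0.13208
odds, control patients = 8/192 = 0.04167
OR = 0.13208 / 0.04167 = 3.17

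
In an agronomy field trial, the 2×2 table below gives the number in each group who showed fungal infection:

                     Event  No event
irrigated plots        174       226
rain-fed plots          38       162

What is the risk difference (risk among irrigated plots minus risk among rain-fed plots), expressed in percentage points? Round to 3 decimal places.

risk, irrigated plots = 174/400 = 0.4350
risk, rain-fed plots = 38/200 = 0.1900
risk difference = 0.4350 − 0.1900 = 0.2450 → 24.500 percentage points

24.500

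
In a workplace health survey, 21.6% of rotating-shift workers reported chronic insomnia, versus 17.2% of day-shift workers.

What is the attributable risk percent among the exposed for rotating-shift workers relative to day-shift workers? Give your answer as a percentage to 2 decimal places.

AR% = (0.2160 − 0.1720) / 0.2160 = 0.2037 → 20.37%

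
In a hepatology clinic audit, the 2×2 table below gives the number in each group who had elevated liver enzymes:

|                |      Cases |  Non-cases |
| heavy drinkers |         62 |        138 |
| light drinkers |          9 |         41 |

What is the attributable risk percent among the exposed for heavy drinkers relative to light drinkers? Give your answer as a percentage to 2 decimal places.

41.94%

risk, heavy drinkers = 62/200 = 0.3100
risk, light drinkers = 9/50 = 0.1800
AR% = (0.3100 − 0.1800) / 0.3100 = 0.4194 → 41.94%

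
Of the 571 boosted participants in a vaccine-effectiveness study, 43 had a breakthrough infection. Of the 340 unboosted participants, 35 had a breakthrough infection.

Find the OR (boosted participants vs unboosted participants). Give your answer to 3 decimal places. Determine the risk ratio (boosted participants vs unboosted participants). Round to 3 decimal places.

OR = (43 × 305) / (528 × 35) = 13115/18480 ≈ 0.710
risk, boosted participants = 43/571 = 0.0753
risk, unboosted participants = 35/340 = 0.1029
RR = 0.0753 / 0.1029 = 0.732

OR = 0.710; RR = 0.732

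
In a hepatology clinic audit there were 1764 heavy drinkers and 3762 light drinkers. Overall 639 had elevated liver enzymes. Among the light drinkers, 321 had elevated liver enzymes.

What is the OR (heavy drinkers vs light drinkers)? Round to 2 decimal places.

heavy drinkers with the outcome: 639 − 321 = 318
heavy drinkers without the outcome: 1764 − 318 = 1446
light drinkers without the outcome: 3762 − 321 = 3441
odds, heavy drinkers = 318/1446 = 0.2199
odds, light drinkers = 321/3441 = 0.0933
OR = 0.2199 / 0.0933 = 2.36

OR: 2.36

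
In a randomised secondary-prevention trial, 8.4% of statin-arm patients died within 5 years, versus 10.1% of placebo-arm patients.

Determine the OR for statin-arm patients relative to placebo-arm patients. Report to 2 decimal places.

OR: 0.82

odds, statin-arm patients = 0.0840/0.9160 = 0.0917
odds, placebo-arm patients = 0.1010/0.8990 = 0.1123
OR = 0.0917 / 0.1123 = 0.82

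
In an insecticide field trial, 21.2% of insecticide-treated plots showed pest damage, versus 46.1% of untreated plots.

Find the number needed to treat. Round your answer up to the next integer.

absolute risk difference = 0.249000
1 / 0.249000 = 4.016 → round up → 5

NNT ≈ 5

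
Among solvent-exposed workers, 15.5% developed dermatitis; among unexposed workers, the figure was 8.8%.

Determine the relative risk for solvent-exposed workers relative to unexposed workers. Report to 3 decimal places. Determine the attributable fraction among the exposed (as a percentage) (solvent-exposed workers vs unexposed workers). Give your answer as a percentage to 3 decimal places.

RR = 1.761; AR% = 43.226%

RR = 0.1550 / 0.0880 = 1.761
AR% = (0.1550 − 0.0880) / 0.1550 = 0.4323 → 43.226%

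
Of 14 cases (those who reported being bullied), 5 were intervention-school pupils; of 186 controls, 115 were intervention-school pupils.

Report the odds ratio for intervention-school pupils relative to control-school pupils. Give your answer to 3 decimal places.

odds, intervention-school pupils = 5/115 = 0.04348
odds, control-school pupils = 9/71 = 0.12676
OR = 0.04348 / 0.12676 = 0.343

OR = 0.343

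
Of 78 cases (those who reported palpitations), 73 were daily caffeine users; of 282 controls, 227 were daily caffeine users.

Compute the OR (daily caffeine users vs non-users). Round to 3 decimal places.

OR = (73 × 55) / (227 × 5) = 4015/1135 ≈ 3.537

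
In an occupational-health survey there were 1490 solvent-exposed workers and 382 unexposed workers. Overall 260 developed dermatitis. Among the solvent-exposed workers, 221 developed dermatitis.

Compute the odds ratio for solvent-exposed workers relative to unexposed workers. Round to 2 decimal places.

solvent-exposed workers without the outcome: 1490 − 221 = 1269
unexposed workers with the outcome: 260 − 221 = 39
unexposed workers without the outcome: 382 − 39 = 343
OR = (221 × 343) / (1269 × 39) = 75803/49491 ≈ 1.53

1.53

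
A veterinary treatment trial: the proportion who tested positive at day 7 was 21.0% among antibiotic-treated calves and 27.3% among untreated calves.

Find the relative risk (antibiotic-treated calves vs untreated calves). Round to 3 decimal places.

RR = 0.2100 / 0.2730 = 0.769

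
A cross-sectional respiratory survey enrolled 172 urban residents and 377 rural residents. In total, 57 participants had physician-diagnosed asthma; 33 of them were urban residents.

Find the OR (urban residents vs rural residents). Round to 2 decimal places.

OR ≈ 3.49

urban residents without the outcome: 172 − 33 = 139
rural residents with the outcome: 57 − 33 = 24
rural residents without the outcome: 377 − 24 = 353
odds, urban residents = 33/139 = 0.2374
odds, rural residents = 24/353 = 0.0680
OR = 0.2374 / 0.0680 = 3.49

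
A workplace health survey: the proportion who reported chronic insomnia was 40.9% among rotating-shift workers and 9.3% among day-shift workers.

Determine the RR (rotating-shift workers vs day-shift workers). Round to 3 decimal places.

RR = 0.4090 / 0.0930 = 4.398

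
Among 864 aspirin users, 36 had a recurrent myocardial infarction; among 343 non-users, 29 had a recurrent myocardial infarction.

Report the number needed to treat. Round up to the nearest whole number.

24

risk, aspirin users = 36/864 = 0.041667
risk, non-users = 29/343 = 0.084548
absolute risk difference = 0.042881
1 / 0.042881 = 23.320 → round up → 24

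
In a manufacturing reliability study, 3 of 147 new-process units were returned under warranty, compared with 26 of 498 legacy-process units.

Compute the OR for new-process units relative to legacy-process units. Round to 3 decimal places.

OR = 0.378

odds, new-process units = 3/144 = 0.02083
odds, legacy-process units = 26/472 = 0.05508
OR = 0.02083 / 0.05508 = 0.378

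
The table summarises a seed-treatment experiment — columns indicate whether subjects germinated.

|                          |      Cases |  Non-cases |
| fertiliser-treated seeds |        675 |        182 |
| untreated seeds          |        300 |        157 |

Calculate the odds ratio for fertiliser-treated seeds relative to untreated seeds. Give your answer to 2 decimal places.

odds, fertiliser-treated seeds = 675/182 = 3.7088
odds, untreated seeds = 300/157 = 1.9108
OR = 3.7088 / 1.9108 = 1.94

OR ≈ 1.94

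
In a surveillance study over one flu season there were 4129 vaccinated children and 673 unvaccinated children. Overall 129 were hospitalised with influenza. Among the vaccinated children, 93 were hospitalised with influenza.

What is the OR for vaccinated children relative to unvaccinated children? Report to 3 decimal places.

vaccinated children without the outcome: 4129 − 93 = 4036
unvaccinated children with the outcome: 129 − 93 = 36
unvaccinated children without the outcome: 673 − 36 = 637
odds, vaccinated children = 93/4036 = 0.02304
odds, unvaccinated children = 36/637 = 0.05651
OR = 0.02304 / 0.05651 = 0.408

OR: 0.408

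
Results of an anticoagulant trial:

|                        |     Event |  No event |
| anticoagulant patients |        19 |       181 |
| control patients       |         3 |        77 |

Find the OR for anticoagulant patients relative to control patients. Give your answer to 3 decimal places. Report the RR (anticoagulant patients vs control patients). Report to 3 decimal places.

OR = 2.694; RR = 2.533

OR = (19 × 77) / (181 × 3) = 1463/543 ≈ 2.694
risk, anticoagulant patients = 19/200 = 0.09500
risk, control patients = 3/80 = 0.03750
RR = 0.09500 / 0.03750 = 2.533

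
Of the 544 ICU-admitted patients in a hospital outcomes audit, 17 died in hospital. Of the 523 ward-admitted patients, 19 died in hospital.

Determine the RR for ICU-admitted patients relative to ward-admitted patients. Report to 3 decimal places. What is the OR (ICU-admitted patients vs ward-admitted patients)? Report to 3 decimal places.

risk, ICU-admitted patients = 17/544 = 0.03125
risk, ward-admitted patients = 19/523 = 0.03633
RR = 0.03125 / 0.03633 = 0.860
odds, ICU-admitted patients = 17/527 = 0.03226
odds, ward-admitted patients = 19/504 = 0.03770
OR = 0.03226 / 0.03770 = 0.856

RR = 0.860; OR = 0.856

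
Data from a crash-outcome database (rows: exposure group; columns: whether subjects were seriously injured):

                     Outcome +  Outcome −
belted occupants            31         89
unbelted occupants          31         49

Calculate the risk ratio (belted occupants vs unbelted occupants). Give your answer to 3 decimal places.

risk, belted occupants = 31/120 = 0.2583
risk, unbelted occupants = 31/80 = 0.3875
RR = 0.2583 / 0.3875 = 0.667

0.667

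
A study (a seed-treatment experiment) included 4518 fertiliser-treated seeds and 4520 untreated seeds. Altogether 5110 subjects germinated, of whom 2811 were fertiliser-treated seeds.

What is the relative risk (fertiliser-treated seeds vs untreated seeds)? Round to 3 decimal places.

1.223

fertiliser-treated seeds without the outcome: 4518 − 2811 = 1707
untreated seeds with the outcome: 5110 − 2811 = 2299
untreated seeds without the outcome: 4520 − 2299 = 2221
risk, fertiliser-treated seeds = 2811/4518 = 0.6222
risk, untreated seeds = 2299/4520 = 0.5086
RR = 0.6222 / 0.5086 = 1.223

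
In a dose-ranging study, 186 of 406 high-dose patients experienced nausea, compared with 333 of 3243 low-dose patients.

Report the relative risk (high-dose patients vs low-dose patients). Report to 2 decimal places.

risk, high-dose patients = 186/406 = 0.4581
risk, low-dose patients = 333/3243 = 0.1027
RR = 0.4581 / 0.1027 = 4.46

4.46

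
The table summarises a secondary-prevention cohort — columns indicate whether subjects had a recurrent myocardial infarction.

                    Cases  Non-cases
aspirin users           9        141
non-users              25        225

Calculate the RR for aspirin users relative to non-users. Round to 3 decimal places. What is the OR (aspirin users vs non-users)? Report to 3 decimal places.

risk, aspirin users = 9/150 = 0.0600
risk, non-users = 25/250 = 0.1000
RR = 0.0600 / 0.1000 = 0.600
OR = (9 × 225) / (141 × 25) = 2025/3525 ≈ 0.574

RR = 0.600; OR = 0.574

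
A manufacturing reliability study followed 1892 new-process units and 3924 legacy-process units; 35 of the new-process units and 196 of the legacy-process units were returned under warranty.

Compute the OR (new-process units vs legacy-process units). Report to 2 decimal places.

odds, new-process units = 35/1857 = 0.01885
odds, legacy-process units = 196/3728 = 0.05258
OR = 0.01885 / 0.05258 = 0.36

0.36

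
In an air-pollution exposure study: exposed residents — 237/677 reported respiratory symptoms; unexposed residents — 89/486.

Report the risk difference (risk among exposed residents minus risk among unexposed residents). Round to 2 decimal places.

0.17

risk, exposed residents = 237/677 = 0.3501
risk, unexposed residents = 89/486 = 0.1831
risk difference = 0.3501 − 0.1831 = 0.17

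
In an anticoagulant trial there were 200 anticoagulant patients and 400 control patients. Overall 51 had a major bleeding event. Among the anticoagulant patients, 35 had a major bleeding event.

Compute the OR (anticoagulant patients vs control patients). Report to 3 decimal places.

OR ≈ 5.091

anticoagulant patients without the outcome: 200 − 35 = 165
control patients with the outcome: 51 − 35 = 16
control patients without the outcome: 400 − 16 = 384
OR = (35 × 384) / (165 × 16) = 13440/2640 ≈ 5.091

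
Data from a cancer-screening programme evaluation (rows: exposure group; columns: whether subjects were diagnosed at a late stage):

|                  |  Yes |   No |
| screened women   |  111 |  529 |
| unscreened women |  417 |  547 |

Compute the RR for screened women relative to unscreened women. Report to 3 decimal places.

RR = 0.401

risk, screened women = 111/640 = 0.1734
risk, unscreened women = 417/964 = 0.4326
RR = 0.1734 / 0.4326 = 0.401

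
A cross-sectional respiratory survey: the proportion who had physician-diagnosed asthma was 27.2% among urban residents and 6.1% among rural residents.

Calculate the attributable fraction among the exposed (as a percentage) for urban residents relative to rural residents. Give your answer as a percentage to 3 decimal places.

AR% = (0.2720 − 0.0610) / 0.2720 = 0.7757 → 77.574%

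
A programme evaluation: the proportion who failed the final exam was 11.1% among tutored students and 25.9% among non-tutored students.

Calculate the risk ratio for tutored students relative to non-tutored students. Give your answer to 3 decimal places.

RR = 0.1110 / 0.2590 = 0.429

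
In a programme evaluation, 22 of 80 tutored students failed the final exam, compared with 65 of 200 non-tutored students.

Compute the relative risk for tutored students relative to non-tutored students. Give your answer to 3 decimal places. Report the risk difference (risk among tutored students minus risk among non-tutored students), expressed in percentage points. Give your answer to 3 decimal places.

RR = 0.846; RD = -5.000

risk, tutored students = 22/80 = 0.2750
risk, non-tutored students = 65/200 = 0.3250
RR = 0.2750 / 0.3250 = 0.846
risk difference = 0.2750 − 0.3250 = -0.0500 → -5.000 percentage points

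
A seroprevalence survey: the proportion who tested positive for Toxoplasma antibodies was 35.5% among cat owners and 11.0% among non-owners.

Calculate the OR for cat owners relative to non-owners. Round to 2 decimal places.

OR = 4.45

odds, cat owners = 0.3550/0.6450 = 0.5504
odds, non-owners = 0.1100/0.8900 = 0.1236
OR = 0.5504 / 0.1236 = 4.45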